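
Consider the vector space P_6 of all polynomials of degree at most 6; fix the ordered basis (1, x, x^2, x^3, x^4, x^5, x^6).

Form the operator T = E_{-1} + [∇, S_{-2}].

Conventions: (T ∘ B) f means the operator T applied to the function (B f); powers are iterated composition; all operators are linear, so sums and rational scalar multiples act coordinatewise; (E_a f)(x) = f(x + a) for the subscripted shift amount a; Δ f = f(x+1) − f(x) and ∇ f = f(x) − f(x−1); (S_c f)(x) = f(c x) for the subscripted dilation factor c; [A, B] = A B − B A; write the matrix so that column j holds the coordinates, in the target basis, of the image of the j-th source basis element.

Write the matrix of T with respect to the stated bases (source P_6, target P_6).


image of 1: 1
image of x: x - 4
image of x^2: x^2 + 10x - 2
image of x^3: x^3 - 39x^2 + 21x - 10
image of x^4: x^4 + 92x^3 - 66x^2 + 68x - 14
image of x^5: x^5 - 245x^4 + 250x^3 - 370x^2 + 155x - 34
image of x^6: x^6 + 570x^5 - 705x^4 + 1420x^3 - 885x^2 + 390x - 62
each image's coordinates form column j of the matrix

the matrix is [[1, -4, -2, -10, -14, -34, -62]; [0, 1, 10, 21, 68, 155, 390]; [0, 0, 1, -39, -66, -370, -885]; [0, 0, 0, 1, 92, 250, 1420]; [0, 0, 0, 0, 1, -245, -705]; [0, 0, 0, 0, 0, 1, 570]; [0, 0, 0, 0, 0, 0, 1]] (rows listed top to bottom)


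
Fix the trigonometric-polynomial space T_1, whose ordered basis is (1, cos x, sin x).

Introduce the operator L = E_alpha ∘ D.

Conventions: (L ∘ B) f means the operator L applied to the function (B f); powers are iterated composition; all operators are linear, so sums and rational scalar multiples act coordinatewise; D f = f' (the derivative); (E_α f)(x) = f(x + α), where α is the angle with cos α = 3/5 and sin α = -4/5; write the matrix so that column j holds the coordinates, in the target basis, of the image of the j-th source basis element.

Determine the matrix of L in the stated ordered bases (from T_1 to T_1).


image of 1: 0
image of cos x: (4/5)cos x - (3/5)sin x
image of sin x: (3/5)cos x + (4/5)sin x
each image's coordinates form column j of the matrix

the matrix is [[0, 0, 0]; [0, 4/5, 3/5]; [0, -3/5, 4/5]] (rows listed top to bottom)


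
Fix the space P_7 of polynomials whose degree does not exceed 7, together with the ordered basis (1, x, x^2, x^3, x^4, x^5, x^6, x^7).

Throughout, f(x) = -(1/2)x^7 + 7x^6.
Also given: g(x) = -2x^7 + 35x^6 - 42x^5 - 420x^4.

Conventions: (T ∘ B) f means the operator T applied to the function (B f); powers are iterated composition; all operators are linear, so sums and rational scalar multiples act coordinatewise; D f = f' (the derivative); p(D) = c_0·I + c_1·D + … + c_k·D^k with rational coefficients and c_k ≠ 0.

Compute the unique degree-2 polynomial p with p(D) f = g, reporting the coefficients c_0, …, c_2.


c_0 = 4, c_1 = -2, c_2 = -2

D^0 f = -(1/2)x^7 + 7x^6
D^1 f = -(7/2)x^6 + 42x^5
D^2 f = -21x^5 + 210x^4
matching coefficients of g against c_0 f + c_1 Df + … from the top degree down determines the c_i
solution: c_0 = 4, c_1 = -2, c_2 = -2


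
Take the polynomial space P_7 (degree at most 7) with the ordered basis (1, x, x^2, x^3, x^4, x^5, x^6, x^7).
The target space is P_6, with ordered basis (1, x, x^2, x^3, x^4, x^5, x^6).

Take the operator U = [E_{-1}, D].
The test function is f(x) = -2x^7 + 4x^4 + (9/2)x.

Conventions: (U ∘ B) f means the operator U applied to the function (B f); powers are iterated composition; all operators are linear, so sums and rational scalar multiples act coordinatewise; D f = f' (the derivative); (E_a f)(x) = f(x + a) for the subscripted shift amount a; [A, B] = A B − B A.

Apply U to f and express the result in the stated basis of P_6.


the result is g(x) = 0

D f = -14x^6 + 16x^3 + 9/2
E_{-1} D f = -14x^6 + 84x^5 - 210x^4 + 296x^3 - 258x^2 + 132x - 51/2
E_{-1} f = -2x^7 + 14x^6 - 42x^5 + 74x^4 - 86x^3 + 66x^2 - (51/2)x + 3/2
D E_{-1} f = -14x^6 + 84x^5 - 210x^4 + 296x^3 - 258x^2 + 132x - 51/2
[E_{-1}, D] f = 0


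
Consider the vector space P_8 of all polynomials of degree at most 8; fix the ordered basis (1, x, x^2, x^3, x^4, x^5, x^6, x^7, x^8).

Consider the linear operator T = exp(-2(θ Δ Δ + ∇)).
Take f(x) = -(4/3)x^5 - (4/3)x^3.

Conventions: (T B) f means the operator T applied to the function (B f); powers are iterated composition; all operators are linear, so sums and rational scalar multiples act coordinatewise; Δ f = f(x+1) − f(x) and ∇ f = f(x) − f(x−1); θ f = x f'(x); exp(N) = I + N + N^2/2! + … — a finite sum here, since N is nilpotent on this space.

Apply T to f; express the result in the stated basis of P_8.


the image equals g(x) = -(4/3)x^5 + (40/3)x^4 + (236/3)x^3 - (536/3)x^2 - 448x + 272

order-1 term: (40/3)x^4 + (400/3)x^3 + (1064/3)x^2 + (544/3)x + 16/3
order-2 term: -(160/3)x^3 - 640x^2 - (4448/3)x + 160/3
order-3 term: (320/3)x^2 + 960x + 1792/3
order-4 term: -(320/3)x - 1280/3
order-5 term: 128/3
the series for exp(-2(θ Δ Δ + ∇)) f terminates at order 5
exp(-2(θ Δ Δ + ∇)) f = -(4/3)x^5 + (40/3)x^4 + (236/3)x^3 - (536/3)x^2 - 448x + 272


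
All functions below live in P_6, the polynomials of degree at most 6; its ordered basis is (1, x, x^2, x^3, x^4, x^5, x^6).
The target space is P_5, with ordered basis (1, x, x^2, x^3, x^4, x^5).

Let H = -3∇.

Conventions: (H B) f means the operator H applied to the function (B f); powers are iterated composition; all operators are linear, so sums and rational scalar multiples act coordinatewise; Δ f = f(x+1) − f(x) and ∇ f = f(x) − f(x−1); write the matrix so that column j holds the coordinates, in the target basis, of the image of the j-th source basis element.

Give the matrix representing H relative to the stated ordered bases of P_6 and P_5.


the matrix is [[0, -3, 3, -3, 3, -3, 3]; [0, 0, -6, 9, -12, 15, -18]; [0, 0, 0, -9, 18, -30, 45]; [0, 0, 0, 0, -12, 30, -60]; [0, 0, 0, 0, 0, -15, 45]; [0, 0, 0, 0, 0, 0, -18]] (rows listed top to bottom)

image of 1: 0
image of x: -3
image of x^2: -6x + 3
image of x^3: -9x^2 + 9x - 3
image of x^4: -12x^3 + 18x^2 - 12x + 3
image of x^5: -15x^4 + 30x^3 - 30x^2 + 15x - 3
image of x^6: -18x^5 + 45x^4 - 60x^3 + 45x^2 - 18x + 3
each image's coordinates form column j of the matrix


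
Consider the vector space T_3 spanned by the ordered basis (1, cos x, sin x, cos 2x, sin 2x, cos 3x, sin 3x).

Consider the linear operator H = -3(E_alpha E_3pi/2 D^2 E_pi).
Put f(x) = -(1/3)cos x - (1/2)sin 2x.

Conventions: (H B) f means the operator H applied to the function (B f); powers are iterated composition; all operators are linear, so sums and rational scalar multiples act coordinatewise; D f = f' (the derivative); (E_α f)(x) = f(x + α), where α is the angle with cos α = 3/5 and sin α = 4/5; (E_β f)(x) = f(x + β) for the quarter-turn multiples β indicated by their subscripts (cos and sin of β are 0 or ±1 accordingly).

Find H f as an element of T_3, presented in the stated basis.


E_pi f = (1/3)cos x - (1/2)sin 2x
D E_pi f = -(1/3)sin x - cos 2x
D D E_pi f = -(1/3)cos x + 2sin 2x
E_3pi/2 (D^2 E_pi) f = -(1/3)sin x - 2sin 2x
E_alpha E_3pi/2 (D^2 E_pi) f = -(4/15)cos x - (1/5)sin x - (48/25)cos 2x + (14/25)sin 2x
(-3(E_alpha E_3pi/2 D^2 E_pi)) f = (4/5)cos x + (3/5)sin x + (144/25)cos 2x - (42/25)sin 2x

g(x) = (4/5)cos x + (3/5)sin x + (144/25)cos 2x - (42/25)sin 2x


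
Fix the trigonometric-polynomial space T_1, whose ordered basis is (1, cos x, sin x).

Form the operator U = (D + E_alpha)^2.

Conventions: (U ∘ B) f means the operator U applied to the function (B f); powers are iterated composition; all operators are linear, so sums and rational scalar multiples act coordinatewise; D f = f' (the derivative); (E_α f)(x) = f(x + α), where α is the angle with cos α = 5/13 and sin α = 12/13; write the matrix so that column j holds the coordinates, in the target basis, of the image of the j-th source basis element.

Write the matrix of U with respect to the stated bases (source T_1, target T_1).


image of 1: 1
image of cos x: -(600/169)cos x - (250/169)sin x
image of sin x: (250/169)cos x - (600/169)sin x
each image's coordinates form column j of the matrix

the matrix is [[1, 0, 0]; [0, -600/169, 250/169]; [0, -250/169, -600/169]] (rows listed top to bottom)


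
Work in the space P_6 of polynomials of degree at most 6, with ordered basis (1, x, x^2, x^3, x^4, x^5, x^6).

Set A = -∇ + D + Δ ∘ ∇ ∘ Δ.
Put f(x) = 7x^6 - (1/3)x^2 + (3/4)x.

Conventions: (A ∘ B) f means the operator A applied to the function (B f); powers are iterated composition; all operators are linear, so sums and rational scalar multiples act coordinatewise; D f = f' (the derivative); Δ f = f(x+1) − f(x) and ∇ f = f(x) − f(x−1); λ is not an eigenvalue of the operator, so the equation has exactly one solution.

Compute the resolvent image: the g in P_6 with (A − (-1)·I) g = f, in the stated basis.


write g with unknown coordinates in the stated basis and equate coefficients in (A − (-1)·I) g = f
solving from the highest basis element down gives g = 7x^6 - 105x^4 - 700x^3 - (2206/3)x^2 + (11931/4)x + 15520/3
check: A g = 105x^4 + 700x^3 + 735x^2 - 2982x - 15520/3
so A g − (-1)·g = 7x^6 - (1/3)x^2 + (3/4)x = f ✓

the image equals g(x) = 7x^6 - 105x^4 - 700x^3 - (2206/3)x^2 + (11931/4)x + 15520/3


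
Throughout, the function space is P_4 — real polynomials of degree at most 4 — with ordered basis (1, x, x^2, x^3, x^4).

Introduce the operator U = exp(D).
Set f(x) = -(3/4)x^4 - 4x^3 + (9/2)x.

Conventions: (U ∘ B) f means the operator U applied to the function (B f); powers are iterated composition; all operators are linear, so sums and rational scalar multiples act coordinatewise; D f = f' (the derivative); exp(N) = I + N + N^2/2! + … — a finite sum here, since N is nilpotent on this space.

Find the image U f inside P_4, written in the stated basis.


order-1 term: -3x^3 - 12x^2 + 9/2
order-2 term: -(9/2)x^2 - 12x
order-3 term: -3x - 4
order-4 term: -3/4
the series for exp(D) f terminates at order 4
exp(D) f = -(3/4)x^4 - 7x^3 - (33/2)x^2 - (21/2)x - 1/4

the image equals g(x) = -(3/4)x^4 - 7x^3 - (33/2)x^2 - (21/2)x - 1/4


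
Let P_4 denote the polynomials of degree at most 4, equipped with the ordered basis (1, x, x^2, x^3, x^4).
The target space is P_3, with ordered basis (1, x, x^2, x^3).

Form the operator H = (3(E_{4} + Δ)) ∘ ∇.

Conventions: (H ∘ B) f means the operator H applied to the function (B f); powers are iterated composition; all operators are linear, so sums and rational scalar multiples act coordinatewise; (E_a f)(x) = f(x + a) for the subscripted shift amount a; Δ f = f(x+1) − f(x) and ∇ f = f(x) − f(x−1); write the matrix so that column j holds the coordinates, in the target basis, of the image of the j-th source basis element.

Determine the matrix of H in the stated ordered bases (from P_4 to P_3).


image of 1: 0
image of x: 3
image of x^2: 6x + 27
image of x^3: 9x^2 + 81x + 111
image of x^4: 12x^3 + 162x^2 + 444x + 531
each image's coordinates form column j of the matrix

the matrix is [[0, 3, 27, 111, 531]; [0, 0, 6, 81, 444]; [0, 0, 0, 9, 162]; [0, 0, 0, 0, 12]] (rows listed top to bottom)


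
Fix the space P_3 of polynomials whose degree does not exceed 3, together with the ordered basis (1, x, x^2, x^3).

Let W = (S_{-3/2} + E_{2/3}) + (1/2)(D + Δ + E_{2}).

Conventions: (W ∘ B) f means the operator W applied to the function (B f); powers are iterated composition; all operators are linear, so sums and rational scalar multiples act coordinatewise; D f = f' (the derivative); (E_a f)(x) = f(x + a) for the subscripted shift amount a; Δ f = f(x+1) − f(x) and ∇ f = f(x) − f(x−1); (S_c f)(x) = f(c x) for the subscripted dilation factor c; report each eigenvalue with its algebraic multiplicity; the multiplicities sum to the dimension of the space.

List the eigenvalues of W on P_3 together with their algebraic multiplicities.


image of 1: 5/2
image of x: 8/3
image of x^2: (15/4)x^2 + (16/3)x + 53/18
image of x^3: -(15/8)x^3 + 8x^2 + (53/6)x + 259/54
the matrix is upper triangular; its diagonal is (5/2, 0, 15/4, -15/8)
for a triangular matrix the eigenvalues are the diagonal entries, with algebraic multiplicity their repetition count

λ = -15/8 (multiplicity 1), λ = 0 (multiplicity 1), λ = 5/2 (multiplicity 1), λ = 15/4 (multiplicity 1)


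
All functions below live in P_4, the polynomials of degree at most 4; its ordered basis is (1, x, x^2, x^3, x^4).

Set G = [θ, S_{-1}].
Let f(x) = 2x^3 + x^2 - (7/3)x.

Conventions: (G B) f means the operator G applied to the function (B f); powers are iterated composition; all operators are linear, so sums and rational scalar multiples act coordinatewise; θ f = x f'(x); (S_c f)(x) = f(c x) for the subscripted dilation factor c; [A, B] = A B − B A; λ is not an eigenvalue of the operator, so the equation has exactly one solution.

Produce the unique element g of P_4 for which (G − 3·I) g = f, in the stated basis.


the result is g(x) = -(2/3)x^3 - (1/3)x^2 + (7/9)x

write g with unknown coordinates in the stated basis and equate coefficients in (G − 3·I) g = f
solving from the highest basis element down gives g = -(2/3)x^3 - (1/3)x^2 + (7/9)x
check: G g = 0
so G g − 3·g = 2x^3 + x^2 - (7/3)x = f ✓


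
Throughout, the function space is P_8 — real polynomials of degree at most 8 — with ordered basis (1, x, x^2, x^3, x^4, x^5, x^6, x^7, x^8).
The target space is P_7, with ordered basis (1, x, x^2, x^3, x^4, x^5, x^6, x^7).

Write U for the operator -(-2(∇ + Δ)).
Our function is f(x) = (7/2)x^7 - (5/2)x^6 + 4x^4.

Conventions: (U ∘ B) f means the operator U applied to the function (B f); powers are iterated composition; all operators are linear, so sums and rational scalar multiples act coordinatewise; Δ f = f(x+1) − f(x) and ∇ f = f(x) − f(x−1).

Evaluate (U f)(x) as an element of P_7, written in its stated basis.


∇ f = (49/2)x^6 - (177/2)x^5 + 160x^4 - (313/2)x^3 + 87x^2 - (47/2)x + 2
Δ f = (49/2)x^6 + (117/2)x^5 + 85x^4 + (177/2)x^3 + 60x^2 + (51/2)x + 5
(∇ + Δ) f = 49x^6 - 30x^5 + 245x^4 - 68x^3 + 147x^2 + 2x + 7
(-2(∇ + Δ)) f = -98x^6 + 60x^5 - 490x^4 + 136x^3 - 294x^2 - 4x - 14
(-(-2(∇ + Δ))) f = 98x^6 - 60x^5 + 490x^4 - 136x^3 + 294x^2 + 4x + 14

the result is g(x) = 98x^6 - 60x^5 + 490x^4 - 136x^3 + 294x^2 + 4x + 14


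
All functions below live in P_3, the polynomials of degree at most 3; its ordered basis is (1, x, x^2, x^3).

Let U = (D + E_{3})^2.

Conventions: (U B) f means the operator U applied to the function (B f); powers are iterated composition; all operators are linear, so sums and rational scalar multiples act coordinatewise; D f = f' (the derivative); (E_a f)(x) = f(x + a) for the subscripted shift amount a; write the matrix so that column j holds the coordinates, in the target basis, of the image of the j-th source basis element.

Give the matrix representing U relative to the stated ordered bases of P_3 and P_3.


image of 1: 1
image of x: x + 8
image of x^2: x^2 + 16x + 50
image of x^3: x^3 + 24x^2 + 150x + 270
each image's coordinates form column j of the matrix

the matrix is [[1, 8, 50, 270]; [0, 1, 16, 150]; [0, 0, 1, 24]; [0, 0, 0, 1]] (rows listed top to bottom)


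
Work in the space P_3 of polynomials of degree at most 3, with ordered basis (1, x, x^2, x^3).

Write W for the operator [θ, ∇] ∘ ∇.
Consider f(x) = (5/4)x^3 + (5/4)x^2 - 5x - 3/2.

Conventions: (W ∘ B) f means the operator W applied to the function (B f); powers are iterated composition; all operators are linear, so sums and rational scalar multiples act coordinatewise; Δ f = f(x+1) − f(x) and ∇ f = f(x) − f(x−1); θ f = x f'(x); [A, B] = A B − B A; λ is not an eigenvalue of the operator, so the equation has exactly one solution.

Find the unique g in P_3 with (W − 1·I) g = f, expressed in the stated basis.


write g with unknown coordinates in the stated basis and equate coefficients in (W − 1·I) g = f
solving from the highest basis element down gives g = -(5/4)x^3 - (5/4)x^2 + (25/2)x - 29/4
check: W g = (15/2)x - 35/4
so W g − 1·g = (5/4)x^3 + (5/4)x^2 - 5x - 3/2 = f ✓

the result is g(x) = -(5/4)x^3 - (5/4)x^2 + (25/2)x - 29/4


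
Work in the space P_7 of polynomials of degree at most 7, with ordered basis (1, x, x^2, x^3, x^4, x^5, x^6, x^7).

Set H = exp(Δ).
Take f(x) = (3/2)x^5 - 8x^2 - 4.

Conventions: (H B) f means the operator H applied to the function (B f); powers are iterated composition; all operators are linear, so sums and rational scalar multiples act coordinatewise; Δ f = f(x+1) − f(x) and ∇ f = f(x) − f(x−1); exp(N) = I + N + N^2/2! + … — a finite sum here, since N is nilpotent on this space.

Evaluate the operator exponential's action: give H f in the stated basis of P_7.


order-1 term: (15/2)x^4 + 15x^3 + 15x^2 - (17/2)x - 13/2
order-2 term: 15x^3 + 45x^2 + (105/2)x + 29/2
order-3 term: 15x^2 + 45x + 75/2
order-4 term: (15/2)x + 15
order-5 term: 3/2
the series for exp(Δ) f terminates at order 5
exp(Δ) f = (3/2)x^5 + (15/2)x^4 + 30x^3 + 67x^2 + (193/2)x + 58

the image equals g(x) = (3/2)x^5 + (15/2)x^4 + 30x^3 + 67x^2 + (193/2)x + 58


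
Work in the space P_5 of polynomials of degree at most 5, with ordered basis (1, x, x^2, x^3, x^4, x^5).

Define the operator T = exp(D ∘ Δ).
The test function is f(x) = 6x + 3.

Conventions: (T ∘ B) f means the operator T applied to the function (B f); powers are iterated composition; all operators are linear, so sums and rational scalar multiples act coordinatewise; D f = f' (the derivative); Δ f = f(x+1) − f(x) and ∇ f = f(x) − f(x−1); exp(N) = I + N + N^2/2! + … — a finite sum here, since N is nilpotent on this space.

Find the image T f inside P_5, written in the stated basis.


the result is g(x) = 6x + 3

the series for exp(D ∘ Δ) f terminates at order 0
exp(D ∘ Δ) f = 6x + 3


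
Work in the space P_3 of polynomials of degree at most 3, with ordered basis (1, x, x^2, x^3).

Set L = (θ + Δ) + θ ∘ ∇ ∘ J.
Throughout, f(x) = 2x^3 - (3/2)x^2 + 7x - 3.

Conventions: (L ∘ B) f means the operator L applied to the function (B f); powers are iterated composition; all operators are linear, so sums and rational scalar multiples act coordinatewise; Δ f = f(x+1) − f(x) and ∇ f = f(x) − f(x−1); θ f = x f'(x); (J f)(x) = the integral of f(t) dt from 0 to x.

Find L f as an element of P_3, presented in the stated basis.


θ f = 6x^3 - 3x^2 + 7x
Δ f = 6x^2 + 3x + 15/2
(θ + Δ) f = 6x^3 + 3x^2 + 10x + 15/2
J f = (1/2)x^4 - (1/2)x^3 + (7/2)x^2 - 3x
∇ J f = 2x^3 - (9/2)x^2 + (21/2)x - 15/2
θ ∇ J f = 6x^3 - 9x^2 + (21/2)x
((θ + Δ) + θ ∘ ∇ ∘ J) f = 12x^3 - 6x^2 + (41/2)x + 15/2

g(x) = 12x^3 - 6x^2 + (41/2)x + 15/2


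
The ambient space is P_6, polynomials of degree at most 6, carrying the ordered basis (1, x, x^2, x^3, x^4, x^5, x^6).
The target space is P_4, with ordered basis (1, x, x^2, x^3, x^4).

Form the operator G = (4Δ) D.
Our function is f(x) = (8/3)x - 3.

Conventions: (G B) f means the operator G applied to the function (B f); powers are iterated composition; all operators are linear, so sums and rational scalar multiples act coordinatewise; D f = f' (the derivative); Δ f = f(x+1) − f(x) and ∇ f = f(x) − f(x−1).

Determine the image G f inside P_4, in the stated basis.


D f = 8/3
Δ D f = 0
(4Δ) D f = 0

the image equals g(x) = 0


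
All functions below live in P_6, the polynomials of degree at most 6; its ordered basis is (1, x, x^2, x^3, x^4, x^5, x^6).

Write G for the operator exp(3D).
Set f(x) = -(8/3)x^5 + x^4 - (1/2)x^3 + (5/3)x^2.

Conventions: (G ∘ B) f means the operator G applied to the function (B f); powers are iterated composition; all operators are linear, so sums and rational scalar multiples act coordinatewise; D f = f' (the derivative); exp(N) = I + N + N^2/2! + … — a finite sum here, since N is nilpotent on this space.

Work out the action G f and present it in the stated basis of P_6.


g(x) = -(8/3)x^5 - 39x^4 - (457/2)x^3 - (4013/6)x^2 - (1951/2)x - 1131/2

order-1 term: -40x^4 + 12x^3 - (9/2)x^2 + 10x
order-2 term: -240x^3 + 54x^2 - (27/2)x + 15
order-3 term: -720x^2 + 108x - 27/2
order-4 term: -1080x + 81
order-5 term: -648
the series for exp(3D) f terminates at order 5
exp(3D) f = -(8/3)x^5 - 39x^4 - (457/2)x^3 - (4013/6)x^2 - (1951/2)x - 1131/2


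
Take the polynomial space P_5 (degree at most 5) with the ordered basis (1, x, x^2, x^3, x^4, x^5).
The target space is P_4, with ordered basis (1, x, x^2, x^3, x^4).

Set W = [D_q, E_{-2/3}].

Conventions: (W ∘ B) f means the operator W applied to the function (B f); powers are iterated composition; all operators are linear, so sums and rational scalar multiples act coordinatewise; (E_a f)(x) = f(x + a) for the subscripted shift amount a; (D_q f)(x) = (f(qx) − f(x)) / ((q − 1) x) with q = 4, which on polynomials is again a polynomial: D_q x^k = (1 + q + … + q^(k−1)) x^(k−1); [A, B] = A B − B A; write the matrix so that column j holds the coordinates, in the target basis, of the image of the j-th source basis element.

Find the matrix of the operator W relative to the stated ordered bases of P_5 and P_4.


the matrix is [[0, 0, 2, -8, 24, -1792/27]; [0, 0, 0, 18, -100, 1168/3]; [0, 0, 0, 0, 114, -816]; [0, 0, 0, 0, 0, 626]; [0, 0, 0, 0, 0, 0]] (rows listed top to bottom)

image of 1: 0
image of x: 0
image of x^2: 2
image of x^3: 18x - 8
image of x^4: 114x^2 - 100x + 24
image of x^5: 626x^3 - 816x^2 + (1168/3)x - 1792/27
each image's coordinates form column j of the matrix


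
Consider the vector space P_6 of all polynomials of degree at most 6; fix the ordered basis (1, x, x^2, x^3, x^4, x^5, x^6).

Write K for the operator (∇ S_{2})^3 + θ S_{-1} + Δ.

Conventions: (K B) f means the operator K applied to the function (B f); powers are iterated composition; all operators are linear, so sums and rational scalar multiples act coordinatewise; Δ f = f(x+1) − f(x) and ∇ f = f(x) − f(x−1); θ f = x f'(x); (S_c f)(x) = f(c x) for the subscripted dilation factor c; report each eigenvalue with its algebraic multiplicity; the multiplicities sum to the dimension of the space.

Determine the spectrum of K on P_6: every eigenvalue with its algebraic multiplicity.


image of 1: 0
image of x: -x + 1
image of x^2: 2x^2 + 2x + 1
image of x^3: -3x^3 + 3x^2 + 3x + 385
image of x^4: 4x^4 + 4x^3 + 6x^2 + 12292x - 10751
image of x^5: -5x^5 + 5x^4 + 10x^3 + 245770x^2 - 430075x + 215041
image of x^6: 6x^6 + 6x^5 + 15x^4 + 3932180x^3 - 10321905x^2 + 10321926x - 3763199
the matrix is upper triangular; its diagonal is (0, -1, 2, -3, 4, -5, 6)
for a triangular matrix the eigenvalues are the diagonal entries, with algebraic multiplicity their repetition count

λ = -5 (multiplicity 1), λ = -3 (multiplicity 1), λ = -1 (multiplicity 1), λ = 0 (multiplicity 1), λ = 2 (multiplicity 1), λ = 4 (multiplicity 1), λ = 6 (multiplicity 1)


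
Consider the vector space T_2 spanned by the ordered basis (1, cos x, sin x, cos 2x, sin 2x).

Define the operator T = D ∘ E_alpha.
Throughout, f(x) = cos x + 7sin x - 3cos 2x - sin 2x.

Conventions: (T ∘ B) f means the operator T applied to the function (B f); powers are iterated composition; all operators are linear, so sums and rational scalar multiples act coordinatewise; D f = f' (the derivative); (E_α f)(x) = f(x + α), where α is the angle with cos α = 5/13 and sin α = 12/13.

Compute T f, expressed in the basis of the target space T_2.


the image equals g(x) = (23/13)cos x - (89/13)sin x + (958/169)cos 2x - (474/169)sin 2x

E_alpha f = (89/13)cos x + (23/13)sin x + (237/169)cos 2x + (479/169)sin 2x
D E_alpha f = (23/13)cos x - (89/13)sin x + (958/169)cos 2x - (474/169)sin 2x


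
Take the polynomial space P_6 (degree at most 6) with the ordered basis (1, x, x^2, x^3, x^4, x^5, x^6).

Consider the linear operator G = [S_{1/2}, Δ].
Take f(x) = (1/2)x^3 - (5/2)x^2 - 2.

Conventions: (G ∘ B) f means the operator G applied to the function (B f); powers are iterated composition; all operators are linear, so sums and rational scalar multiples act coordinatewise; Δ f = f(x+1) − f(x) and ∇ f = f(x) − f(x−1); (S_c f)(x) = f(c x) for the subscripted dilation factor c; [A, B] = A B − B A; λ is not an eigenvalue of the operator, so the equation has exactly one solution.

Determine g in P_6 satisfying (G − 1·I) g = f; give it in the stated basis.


g(x) = -(1/2)x^3 + (37/16)x^2 + (19/32)x + 115/32

write g with unknown coordinates in the stated basis and equate coefficients in (G − 1·I) g = f
solving from the highest basis element down gives g = -(1/2)x^3 + (37/16)x^2 + (19/32)x + 115/32
check: G g = -(3/16)x^2 + (19/32)x + 51/32
so G g − 1·g = (1/2)x^3 - (5/2)x^2 - 2 = f ✓


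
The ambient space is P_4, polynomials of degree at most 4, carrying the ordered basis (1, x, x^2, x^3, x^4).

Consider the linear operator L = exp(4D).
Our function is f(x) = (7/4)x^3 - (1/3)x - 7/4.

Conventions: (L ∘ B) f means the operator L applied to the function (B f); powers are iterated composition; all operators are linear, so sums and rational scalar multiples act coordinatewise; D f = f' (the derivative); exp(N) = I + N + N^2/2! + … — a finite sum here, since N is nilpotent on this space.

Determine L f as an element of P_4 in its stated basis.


g(x) = (7/4)x^3 + 21x^2 + (251/3)x + 1307/12

order-1 term: 21x^2 - 4/3
order-2 term: 84x
order-3 term: 112
the series for exp(4D) f terminates at order 3
exp(4D) f = (7/4)x^3 + 21x^2 + (251/3)x + 1307/12


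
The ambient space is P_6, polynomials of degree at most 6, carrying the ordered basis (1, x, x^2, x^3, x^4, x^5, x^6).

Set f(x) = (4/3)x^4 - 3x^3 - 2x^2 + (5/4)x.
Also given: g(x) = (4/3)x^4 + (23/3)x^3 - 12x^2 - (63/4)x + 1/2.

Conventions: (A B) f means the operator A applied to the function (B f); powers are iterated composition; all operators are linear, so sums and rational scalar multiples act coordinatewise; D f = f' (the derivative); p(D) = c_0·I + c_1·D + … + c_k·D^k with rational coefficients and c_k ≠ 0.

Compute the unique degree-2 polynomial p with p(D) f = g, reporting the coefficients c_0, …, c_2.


D^0 f = (4/3)x^4 - 3x^3 - 2x^2 + (5/4)x
D^1 f = (16/3)x^3 - 9x^2 - 4x + 5/4
D^2 f = 16x^2 - 18x - 4
matching coefficients of g against c_0 f + c_1 Df + … from the top degree down determines the c_i
solution: c_0 = 1, c_1 = 2, c_2 = 1/2

c_0 = 1, c_1 = 2, c_2 = 1/2


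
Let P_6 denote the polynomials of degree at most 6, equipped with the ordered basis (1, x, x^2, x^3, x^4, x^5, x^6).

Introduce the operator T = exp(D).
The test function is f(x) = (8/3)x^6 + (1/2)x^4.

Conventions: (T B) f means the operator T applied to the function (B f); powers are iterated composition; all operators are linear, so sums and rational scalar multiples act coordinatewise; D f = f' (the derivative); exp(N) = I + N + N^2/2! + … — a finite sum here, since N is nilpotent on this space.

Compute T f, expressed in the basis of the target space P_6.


the result is g(x) = (8/3)x^6 + 16x^5 + (81/2)x^4 + (166/3)x^3 + 43x^2 + 18x + 19/6

order-1 term: 16x^5 + 2x^3
order-2 term: 40x^4 + 3x^2
order-3 term: (160/3)x^3 + 2x
order-4 term: 40x^2 + 1/2
order-5 term: 16x
order-6 term: 8/3
the series for exp(D) f terminates at order 6
exp(D) f = (8/3)x^6 + 16x^5 + (81/2)x^4 + (166/3)x^3 + 43x^2 + 18x + 19/6


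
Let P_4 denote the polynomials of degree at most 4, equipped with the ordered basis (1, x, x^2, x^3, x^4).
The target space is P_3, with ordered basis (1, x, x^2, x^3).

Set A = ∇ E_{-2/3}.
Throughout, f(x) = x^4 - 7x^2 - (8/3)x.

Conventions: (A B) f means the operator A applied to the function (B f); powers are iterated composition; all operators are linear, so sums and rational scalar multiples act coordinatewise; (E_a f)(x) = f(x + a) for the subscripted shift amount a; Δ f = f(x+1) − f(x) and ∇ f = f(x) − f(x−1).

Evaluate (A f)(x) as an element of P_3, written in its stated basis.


g(x) = 4x^3 - 14x^2 + (10/3)x + 166/27

E_{-2/3} f = x^4 - (8/3)x^3 - (13/3)x^2 + (148/27)x - 92/81
∇ E_{-2/3} f = 4x^3 - 14x^2 + (10/3)x + 166/27


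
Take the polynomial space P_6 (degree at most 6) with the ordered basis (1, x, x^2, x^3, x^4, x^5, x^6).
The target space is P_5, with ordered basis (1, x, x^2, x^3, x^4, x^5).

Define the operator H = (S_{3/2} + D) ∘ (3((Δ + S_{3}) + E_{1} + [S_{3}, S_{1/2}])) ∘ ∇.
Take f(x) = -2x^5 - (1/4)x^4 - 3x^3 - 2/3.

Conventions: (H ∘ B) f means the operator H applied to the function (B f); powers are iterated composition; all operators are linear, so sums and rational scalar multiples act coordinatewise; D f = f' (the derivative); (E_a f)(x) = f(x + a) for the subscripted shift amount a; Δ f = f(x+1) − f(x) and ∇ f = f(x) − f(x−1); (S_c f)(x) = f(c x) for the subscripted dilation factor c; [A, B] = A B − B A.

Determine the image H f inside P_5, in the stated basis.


∇ f = -10x^4 + 19x^3 - (55/2)x^2 + 18x - 19/4
Δ ∇ f = -40x^3 - 3x^2 - 38x - 1/2
S_{3} ∇ f = -810x^4 + 513x^3 - (495/2)x^2 + 54x - 19/4
(Δ + S_{3}) ∇ f = -810x^4 + 473x^3 - (501/2)x^2 + 16x - 21/4
E_{1} ∇ f = -10x^4 - 21x^3 - (61/2)x^2 - 20x - 21/4
S_{1/2} ∇ f = -(5/8)x^4 + (19/8)x^3 - (55/8)x^2 + 9x - 19/4
S_{3} S_{1/2} ∇ f = -(405/8)x^4 + (513/8)x^3 - (495/8)x^2 + 27x - 19/4
S_{3} ∇ f = -810x^4 + 513x^3 - (495/2)x^2 + 54x - 19/4
S_{1/2} S_{3} ∇ f = -(405/8)x^4 + (513/8)x^3 - (495/8)x^2 + 27x - 19/4
[S_{3}, S_{1/2}] ∇ f = 0
((Δ + S_{3}) + E_{1} + [S_{3}, S_{1/2}]) ∇ f = -820x^4 + 452x^3 - 281x^2 - 4x - 21/2
(3((Δ + S_{3}) + E_{1} + [S_{3}, S_{1/2}])) ∇ f = -2460x^4 + 1356x^3 - 843x^2 - 12x - 63/2
S_{3/2} (3((Δ + S_{3}) + E_{1} + [S_{3}, S_{1/2}])) ∇ f = -(49815/4)x^4 + (9153/2)x^3 - (7587/4)x^2 - 18x - 63/2
D (3((Δ + S_{3}) + E_{1} + [S_{3}, S_{1/2}])) ∇ f = -9840x^3 + 4068x^2 - 1686x - 12
(S_{3/2} + D) (3((Δ + S_{3}) + E_{1} + [S_{3}, S_{1/2}])) ∇ f = -(49815/4)x^4 - (10527/2)x^3 + (8685/4)x^2 - 1704x - 87/2

g(x) = -(49815/4)x^4 - (10527/2)x^3 + (8685/4)x^2 - 1704x - 87/2


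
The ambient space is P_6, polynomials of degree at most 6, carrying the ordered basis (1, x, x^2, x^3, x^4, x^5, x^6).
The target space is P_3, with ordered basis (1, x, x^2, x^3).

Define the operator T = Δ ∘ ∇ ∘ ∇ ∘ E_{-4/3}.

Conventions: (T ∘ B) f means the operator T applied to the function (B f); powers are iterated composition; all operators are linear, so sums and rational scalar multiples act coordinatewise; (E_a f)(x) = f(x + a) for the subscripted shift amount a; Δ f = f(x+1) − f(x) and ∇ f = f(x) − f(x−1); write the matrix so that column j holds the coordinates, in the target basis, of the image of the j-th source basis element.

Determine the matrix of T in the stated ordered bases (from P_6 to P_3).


image of 1: 0
image of x: 0
image of x^2: 0
image of x^3: 6
image of x^4: 24x - 44
image of x^5: 60x^2 - 220x + 650/3
image of x^6: 120x^3 - 660x^2 + 1300x - 8140/9
each image's coordinates form column j of the matrix

the matrix is [[0, 0, 0, 6, -44, 650/3, -8140/9]; [0, 0, 0, 0, 24, -220, 1300]; [0, 0, 0, 0, 0, 60, -660]; [0, 0, 0, 0, 0, 0, 120]] (rows listed top to bottom)


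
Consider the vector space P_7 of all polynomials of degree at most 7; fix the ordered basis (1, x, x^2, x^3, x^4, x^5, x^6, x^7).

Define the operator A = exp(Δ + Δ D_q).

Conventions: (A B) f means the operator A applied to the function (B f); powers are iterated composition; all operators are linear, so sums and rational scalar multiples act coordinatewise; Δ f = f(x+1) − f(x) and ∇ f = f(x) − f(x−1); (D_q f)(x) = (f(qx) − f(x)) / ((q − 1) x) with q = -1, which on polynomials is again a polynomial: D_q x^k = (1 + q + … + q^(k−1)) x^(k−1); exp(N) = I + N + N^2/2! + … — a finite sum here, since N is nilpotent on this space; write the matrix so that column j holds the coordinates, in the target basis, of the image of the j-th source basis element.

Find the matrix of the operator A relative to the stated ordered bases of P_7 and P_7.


image of 1: 1
image of x: x + 1
image of x^2: x^2 + 2x + 2
image of x^3: x^3 + 3x^2 + 8x + 7
image of x^4: x^4 + 4x^3 + 12x^2 + 24x + 55/3
image of x^5: x^5 + 5x^4 + 24x^3 + 62x^2 + (347/3)x + 251/3
image of x^6: x^6 + 6x^5 + 30x^4 + 112x^3 + 255x^2 + 432x + 4348/15
image of x^7: x^7 + 7x^6 + 48x^5 + 205x^4 + 707x^3 + 1515x^2 + (36566/15)x + 23593/15
each image's coordinates form column j of the matrix

the matrix is [[1, 1, 2, 7, 55/3, 251/3, 4348/15, 23593/15]; [0, 1, 2, 8, 24, 347/3, 432, 36566/15]; [0, 0, 1, 3, 12, 62, 255, 1515]; [0, 0, 0, 1, 4, 24, 112, 707]; [0, 0, 0, 0, 1, 5, 30, 205]; [0, 0, 0, 0, 0, 1, 6, 48]; [0, 0, 0, 0, 0, 0, 1, 7]; [0, 0, 0, 0, 0, 0, 0, 1]] (rows listed top to bottom)


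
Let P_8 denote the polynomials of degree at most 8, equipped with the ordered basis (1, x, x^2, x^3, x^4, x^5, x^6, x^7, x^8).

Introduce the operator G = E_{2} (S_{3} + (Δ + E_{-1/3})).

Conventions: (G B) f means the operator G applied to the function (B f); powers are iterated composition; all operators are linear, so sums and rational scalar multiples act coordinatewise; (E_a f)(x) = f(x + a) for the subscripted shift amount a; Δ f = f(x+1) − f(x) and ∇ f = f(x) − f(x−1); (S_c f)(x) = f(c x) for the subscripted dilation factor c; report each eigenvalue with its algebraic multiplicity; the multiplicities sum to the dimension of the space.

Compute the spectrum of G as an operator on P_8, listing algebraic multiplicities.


λ = 2 (multiplicity 1), λ = 4 (multiplicity 1), λ = 10 (multiplicity 1), λ = 28 (multiplicity 1), λ = 82 (multiplicity 1), λ = 244 (multiplicity 1), λ = 730 (multiplicity 1), λ = 2188 (multiplicity 1), λ = 6562 (multiplicity 1)

image of 1: 2
image of x: 4x + 26/3
image of x^2: 10x^2 + (124/3)x + 394/9
image of x^3: 28x^3 + 170x^2 + (1042/3)x + 6470/27
image of x^4: 82x^4 + (1976/3)x^3 + (5972/3)x^2 + (72536/27)x + 110866/81
image of x^5: 244x^5 + (7330/3)x^4 + (88180/9)x^3 + (531260/27)x^2 + (1604090/81)x + 1943966/243
image of x^6: 730x^6 + 8764x^5 + (131570/3)x^4 + (3162040/27)x^3 + (4753370/27)x^2 + (11446204/81)x + 34512634/729
image of x^7: 2188x^7 + (91910/3)x^6 + (551614/3)x^5 + (16556050/27)x^4 + (99408470/81)x^3 + (119423570/81)x^2 + (717759574/729)x + 616801190/2187
image of x^8: 6562x^8 + (314992/3)x^7 + (6615448/9)x^6 + (79397584/27)x^5 + (595626220/81)x^4 + (2860073104/243)x^3 + (8585091928/729)x^2 + (14729930032/2187)x + 11061718306/6561
the matrix is upper triangular; its diagonal is (2, 4, 10, 28, 82, 244, 730, 2188, 6562)
for a triangular matrix the eigenvalues are the diagonal entries, with algebraic multiplicity their repetition count


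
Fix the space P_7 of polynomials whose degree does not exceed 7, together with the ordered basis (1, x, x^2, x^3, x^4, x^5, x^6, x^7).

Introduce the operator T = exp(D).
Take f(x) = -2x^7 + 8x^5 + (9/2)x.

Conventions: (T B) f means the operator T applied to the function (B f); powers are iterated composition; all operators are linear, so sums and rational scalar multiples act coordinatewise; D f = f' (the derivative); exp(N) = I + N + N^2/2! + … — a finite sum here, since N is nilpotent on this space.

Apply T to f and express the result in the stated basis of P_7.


g(x) = -2x^7 - 14x^6 - 34x^5 - 30x^4 + 10x^3 + 38x^2 + (61/2)x + 21/2

order-1 term: -14x^6 + 40x^4 + 9/2
order-2 term: -42x^5 + 80x^3
order-3 term: -70x^4 + 80x^2
order-4 term: -70x^3 + 40x
order-5 term: -42x^2 + 8
order-6 term: -14x
order-7 term: -2
the series for exp(D) f terminates at order 7
exp(D) f = -2x^7 - 14x^6 - 34x^5 - 30x^4 + 10x^3 + 38x^2 + (61/2)x + 21/2


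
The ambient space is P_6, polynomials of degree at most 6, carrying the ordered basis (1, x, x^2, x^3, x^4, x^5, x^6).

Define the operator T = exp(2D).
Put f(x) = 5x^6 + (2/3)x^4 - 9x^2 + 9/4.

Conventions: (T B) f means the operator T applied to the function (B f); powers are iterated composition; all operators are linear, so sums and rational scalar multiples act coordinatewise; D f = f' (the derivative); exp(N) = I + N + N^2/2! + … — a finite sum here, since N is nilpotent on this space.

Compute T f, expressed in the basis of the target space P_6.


the result is g(x) = 5x^6 + 60x^5 + (902/3)x^4 + (2416/3)x^3 + 1207x^2 + (2836/3)x + 3563/12

order-1 term: 60x^5 + (16/3)x^3 - 36x
order-2 term: 300x^4 + 16x^2 - 36
order-3 term: 800x^3 + (64/3)x
order-4 term: 1200x^2 + 32/3
order-5 term: 960x
order-6 term: 320
the series for exp(2D) f terminates at order 6
exp(2D) f = 5x^6 + 60x^5 + (902/3)x^4 + (2416/3)x^3 + 1207x^2 + (2836/3)x + 3563/12


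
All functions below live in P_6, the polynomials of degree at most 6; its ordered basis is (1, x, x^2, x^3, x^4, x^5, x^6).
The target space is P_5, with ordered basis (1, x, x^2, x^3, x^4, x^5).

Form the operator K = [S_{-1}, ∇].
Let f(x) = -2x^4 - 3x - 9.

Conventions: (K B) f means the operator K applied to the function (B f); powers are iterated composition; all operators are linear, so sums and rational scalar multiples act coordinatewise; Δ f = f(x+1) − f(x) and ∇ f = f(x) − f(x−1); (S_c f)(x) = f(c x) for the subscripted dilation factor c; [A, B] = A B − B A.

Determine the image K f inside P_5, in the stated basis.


∇ f = -8x^3 + 12x^2 - 8x - 1
S_{-1} ∇ f = 8x^3 + 12x^2 + 8x - 1
S_{-1} f = -2x^4 + 3x - 9
∇ S_{-1} f = -8x^3 + 12x^2 - 8x + 5
[S_{-1}, ∇] f = 16x^3 + 16x - 6

g(x) = 16x^3 + 16x - 6


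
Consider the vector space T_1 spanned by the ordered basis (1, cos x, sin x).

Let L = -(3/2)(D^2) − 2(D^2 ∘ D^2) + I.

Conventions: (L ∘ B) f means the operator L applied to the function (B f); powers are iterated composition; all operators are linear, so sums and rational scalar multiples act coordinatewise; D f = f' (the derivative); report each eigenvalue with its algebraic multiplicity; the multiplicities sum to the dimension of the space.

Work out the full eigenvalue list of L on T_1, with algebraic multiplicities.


λ = 1/2 (multiplicity 2), λ = 1 (multiplicity 1)

image of 1: 1
image of cos x: (1/2)cos x
image of sin x: (1/2)sin x
the matrix is diagonal; its diagonal is (1, 1/2, 1/2)
for a triangular matrix the eigenvalues are the diagonal entries, with algebraic multiplicity their repetition count


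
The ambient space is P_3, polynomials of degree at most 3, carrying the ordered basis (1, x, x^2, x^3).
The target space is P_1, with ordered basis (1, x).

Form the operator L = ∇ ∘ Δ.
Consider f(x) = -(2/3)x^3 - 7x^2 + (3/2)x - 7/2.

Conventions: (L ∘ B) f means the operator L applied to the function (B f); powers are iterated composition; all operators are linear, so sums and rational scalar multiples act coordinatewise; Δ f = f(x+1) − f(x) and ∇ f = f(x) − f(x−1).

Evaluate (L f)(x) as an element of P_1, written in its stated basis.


Δ f = -2x^2 - 16x - 37/6
∇ Δ f = -4x - 14

the result is g(x) = -4x - 14


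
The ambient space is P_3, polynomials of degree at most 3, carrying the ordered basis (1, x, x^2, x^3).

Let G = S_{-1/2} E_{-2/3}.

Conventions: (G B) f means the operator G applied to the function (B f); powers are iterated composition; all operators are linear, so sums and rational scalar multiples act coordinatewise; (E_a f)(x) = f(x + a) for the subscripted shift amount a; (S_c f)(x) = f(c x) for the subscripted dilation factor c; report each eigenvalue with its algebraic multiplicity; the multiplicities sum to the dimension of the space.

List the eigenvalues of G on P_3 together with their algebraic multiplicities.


λ = -1/2 (multiplicity 1), λ = -1/8 (multiplicity 1), λ = 1/4 (multiplicity 1), λ = 1 (multiplicity 1)

image of 1: 1
image of x: -(1/2)x - 2/3
image of x^2: (1/4)x^2 + (2/3)x + 4/9
image of x^3: -(1/8)x^3 - (1/2)x^2 - (2/3)x - 8/27
the matrix is upper triangular; its diagonal is (1, -1/2, 1/4, -1/8)
for a triangular matrix the eigenvalues are the diagonal entries, with algebraic multiplicity their repetition count


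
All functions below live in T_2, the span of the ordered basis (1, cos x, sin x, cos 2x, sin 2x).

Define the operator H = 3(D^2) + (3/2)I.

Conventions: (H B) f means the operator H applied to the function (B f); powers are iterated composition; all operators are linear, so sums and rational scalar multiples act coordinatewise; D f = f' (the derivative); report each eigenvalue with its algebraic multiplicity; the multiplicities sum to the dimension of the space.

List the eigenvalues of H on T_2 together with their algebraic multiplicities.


λ = -21/2 (multiplicity 2), λ = -3/2 (multiplicity 2), λ = 3/2 (multiplicity 1)

image of 1: 3/2
image of cos x: -(3/2)cos x
image of sin x: -(3/2)sin x
image of cos 2x: -(21/2)cos 2x
image of sin 2x: -(21/2)sin 2x
the matrix is diagonal; its diagonal is (3/2, -3/2, -3/2, -21/2, -21/2)
for a triangular matrix the eigenvalues are the diagonal entries, with algebraic multiplicity their repetition count
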